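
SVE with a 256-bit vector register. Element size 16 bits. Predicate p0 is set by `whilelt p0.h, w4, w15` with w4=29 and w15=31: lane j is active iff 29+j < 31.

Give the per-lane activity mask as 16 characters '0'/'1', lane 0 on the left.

register lanes = 256/16 = 16
p0[j] = (29+j < 31); true for j=0..1 → 2 lanes set
bits (lane 0 leftmost): 1100000000000000

predicate = 1100000000000000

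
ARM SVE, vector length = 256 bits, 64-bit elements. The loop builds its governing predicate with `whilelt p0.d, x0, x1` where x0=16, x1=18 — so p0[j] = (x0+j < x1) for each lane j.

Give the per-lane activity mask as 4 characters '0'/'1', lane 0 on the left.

predicate = 1100

lane count: 256 div 64 = 4
active while 16+j < 18, i.e. j ∈ [0,2) capped at 4 ⇒ 2
bits (lane 0 leftmost): 1100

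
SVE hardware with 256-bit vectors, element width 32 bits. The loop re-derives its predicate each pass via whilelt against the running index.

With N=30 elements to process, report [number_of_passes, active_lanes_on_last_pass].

lane count: 256 div 32 = 8
iterations = ceil(30/8) = 4; final-pass vl = 6

[iterations, last_vl] = [4, 6]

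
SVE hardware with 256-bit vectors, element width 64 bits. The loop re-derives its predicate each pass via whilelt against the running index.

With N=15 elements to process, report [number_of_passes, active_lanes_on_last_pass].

[iterations, last_vl] = [4, 3]

lane count: 256 div 64 = 4
iterations = ceil(15/4) = 4; final-pass vl = 3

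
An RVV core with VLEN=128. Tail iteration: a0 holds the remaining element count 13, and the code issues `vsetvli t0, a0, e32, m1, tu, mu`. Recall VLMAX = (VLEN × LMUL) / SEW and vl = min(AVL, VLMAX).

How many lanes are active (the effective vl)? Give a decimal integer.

VLMAX = VLEN×LMUL/SEW = 128×1/32 = 4
vl = min(AVL, VLMAX) = min(13, 4) = 4

vl = 4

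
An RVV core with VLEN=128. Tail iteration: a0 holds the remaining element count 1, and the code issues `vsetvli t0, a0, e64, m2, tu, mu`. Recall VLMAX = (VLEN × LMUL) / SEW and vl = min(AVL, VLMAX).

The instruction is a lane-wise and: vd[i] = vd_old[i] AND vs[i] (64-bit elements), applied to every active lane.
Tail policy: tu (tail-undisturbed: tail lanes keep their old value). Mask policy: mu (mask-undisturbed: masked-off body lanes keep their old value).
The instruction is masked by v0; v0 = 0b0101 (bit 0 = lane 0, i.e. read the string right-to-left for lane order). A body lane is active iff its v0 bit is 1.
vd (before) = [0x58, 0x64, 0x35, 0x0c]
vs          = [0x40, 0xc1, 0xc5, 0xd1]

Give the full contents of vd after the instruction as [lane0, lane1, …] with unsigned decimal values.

vd = [64, 100, 53, 12]

VLMAX = (128 × 2) / 64 = 4 lanes
vl ← min(1, 4) = 1
lane  0: and(0x58,0x40) ⇒ 0x40
lane  1: tail/keep ⇒ 0x64
lane  2: tail/keep ⇒ 0x35
lane  3: tail/keep ⇒ 0x0c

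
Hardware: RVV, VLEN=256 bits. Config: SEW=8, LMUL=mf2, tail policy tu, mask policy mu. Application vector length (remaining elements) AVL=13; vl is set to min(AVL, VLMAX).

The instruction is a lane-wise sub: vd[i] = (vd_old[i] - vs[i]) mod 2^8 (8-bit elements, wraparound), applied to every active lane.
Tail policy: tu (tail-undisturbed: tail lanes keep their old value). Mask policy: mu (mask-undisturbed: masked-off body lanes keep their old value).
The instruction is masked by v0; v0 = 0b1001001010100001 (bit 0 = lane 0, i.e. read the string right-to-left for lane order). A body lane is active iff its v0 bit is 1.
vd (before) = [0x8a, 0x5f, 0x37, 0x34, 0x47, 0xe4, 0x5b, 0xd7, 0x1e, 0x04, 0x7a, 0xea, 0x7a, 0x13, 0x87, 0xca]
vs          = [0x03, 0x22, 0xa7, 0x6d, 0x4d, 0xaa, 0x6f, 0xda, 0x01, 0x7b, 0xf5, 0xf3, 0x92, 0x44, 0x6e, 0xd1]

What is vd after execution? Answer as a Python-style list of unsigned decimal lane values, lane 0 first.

vd = [135, 95, 55, 52, 71, 58, 91, 253, 30, 137, 122, 234, 232, 19, 135, 202]

VLMAX = VLEN×LMUL/SEW = 256×1/2/8 = 16
vl ← min(13, 16) = 13
vd[0] sub(0x8a,0x03) -> 0x87
vd[1] mask-off/keep -> 0x5f
vd[2] mask-off/keep -> 0x37
vd[3] mask-off/keep -> 0x34
vd[4] mask-off/keep -> 0x47
vd[5] sub(0xe4,0xaa) -> 0x3a
vd[6] mask-off/keep -> 0x5b
vd[7] sub(0xd7,0xda) -> 0xfd
vd[8] mask-off/keep -> 0x1e
vd[9] sub(0x04,0x7b) -> 0x89
vd[10] mask-off/keep -> 0x7a
vd[11] mask-off/keep -> 0xea
vd[12] sub(0x7a,0x92) -> 0xe8
vd[13] tail/keep -> 0x13
vd[14] tail/keep -> 0x87
vd[15] tail/keep -> 0xca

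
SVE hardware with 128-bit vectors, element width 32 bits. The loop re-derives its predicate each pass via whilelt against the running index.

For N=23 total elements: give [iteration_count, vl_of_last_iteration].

register lanes = 128/32 = 4
23 elements at 4/iter → 6 passes, remainder 3 on the last

[iterations, last_vl] = [6, 3]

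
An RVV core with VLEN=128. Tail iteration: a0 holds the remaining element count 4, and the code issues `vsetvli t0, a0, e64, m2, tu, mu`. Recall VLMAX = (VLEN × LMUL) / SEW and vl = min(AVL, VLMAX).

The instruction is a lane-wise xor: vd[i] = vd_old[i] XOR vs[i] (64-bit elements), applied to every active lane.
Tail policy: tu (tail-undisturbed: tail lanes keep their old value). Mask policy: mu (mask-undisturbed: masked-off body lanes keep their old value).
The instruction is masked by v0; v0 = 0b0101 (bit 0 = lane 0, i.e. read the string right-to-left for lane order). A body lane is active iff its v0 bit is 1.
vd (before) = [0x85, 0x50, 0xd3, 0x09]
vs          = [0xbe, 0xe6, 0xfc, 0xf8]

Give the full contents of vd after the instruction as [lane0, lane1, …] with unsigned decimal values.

vd = [59, 80, 47, 9]

VLMAX = VLEN×LMUL/SEW = 128×2/64 = 4
vl ← min(4, 4) = 4
lane  0: xor(0x85,0xbe) ⇒ 0x3b
lane  1: mask-off/keep ⇒ 0x50
lane  2: xor(0xd3,0xfc) ⇒ 0x2f
lane  3: mask-off/keep ⇒ 0x09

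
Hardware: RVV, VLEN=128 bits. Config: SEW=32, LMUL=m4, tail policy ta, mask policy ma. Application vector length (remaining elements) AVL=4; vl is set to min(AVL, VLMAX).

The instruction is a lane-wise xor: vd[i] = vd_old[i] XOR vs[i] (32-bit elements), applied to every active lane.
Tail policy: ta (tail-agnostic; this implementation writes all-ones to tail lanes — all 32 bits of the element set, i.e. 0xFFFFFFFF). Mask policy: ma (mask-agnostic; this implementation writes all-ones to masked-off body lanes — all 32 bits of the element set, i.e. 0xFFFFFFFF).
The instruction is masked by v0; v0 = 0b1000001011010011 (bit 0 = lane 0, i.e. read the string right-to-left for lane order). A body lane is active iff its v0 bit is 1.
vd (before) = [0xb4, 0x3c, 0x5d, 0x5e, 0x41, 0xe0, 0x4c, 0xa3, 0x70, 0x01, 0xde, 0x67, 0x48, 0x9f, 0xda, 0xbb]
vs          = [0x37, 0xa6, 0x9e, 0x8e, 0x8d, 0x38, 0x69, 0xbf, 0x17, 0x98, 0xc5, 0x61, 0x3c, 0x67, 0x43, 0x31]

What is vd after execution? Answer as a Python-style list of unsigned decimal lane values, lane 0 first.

VLMAX = (128 × 4) / 32 = 16 lanes
AVL=4 ≤ VLMAX=16, so vl = 4
[0] xor(0xb4,0x37) = 0x83
[1] xor(0x3c,0xa6) = 0x9a
[2] mask-off/ones = 0xffffffff
[3] mask-off/ones = 0xffffffff
[4] tail/ones = 0xffffffff
[5] tail/ones = 0xffffffff
[6] tail/ones = 0xffffffff
[7] tail/ones = 0xffffffff
[8] tail/ones = 0xffffffff
[9] tail/ones = 0xffffffff
[10] tail/ones = 0xffffffff
[11] tail/ones = 0xffffffff
[12] tail/ones = 0xffffffff
[13] tail/ones = 0xffffffff
[14] tail/ones = 0xffffffff
[15] tail/ones = 0xffffffff

vd = [131, 154, 4294967295, 4294967295, 4294967295, 4294967295, 4294967295, 4294967295, 4294967295, 4294967295, 4294967295, 4294967295, 4294967295, 4294967295, 4294967295, 4294967295]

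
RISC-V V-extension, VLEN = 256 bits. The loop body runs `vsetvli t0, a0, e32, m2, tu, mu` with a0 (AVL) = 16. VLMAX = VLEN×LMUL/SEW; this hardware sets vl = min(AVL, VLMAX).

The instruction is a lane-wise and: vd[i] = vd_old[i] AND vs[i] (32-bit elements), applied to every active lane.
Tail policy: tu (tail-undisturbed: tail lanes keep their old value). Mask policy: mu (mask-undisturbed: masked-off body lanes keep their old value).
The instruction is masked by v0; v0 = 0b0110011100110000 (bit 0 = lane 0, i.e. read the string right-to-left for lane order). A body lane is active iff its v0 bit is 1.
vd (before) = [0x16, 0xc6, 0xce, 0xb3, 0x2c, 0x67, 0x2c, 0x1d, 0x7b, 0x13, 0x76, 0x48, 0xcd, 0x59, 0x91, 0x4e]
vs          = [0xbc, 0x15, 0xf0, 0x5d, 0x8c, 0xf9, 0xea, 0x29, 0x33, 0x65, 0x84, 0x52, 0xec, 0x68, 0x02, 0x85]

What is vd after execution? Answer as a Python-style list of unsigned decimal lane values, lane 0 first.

lanes per group: 256·2/32 = 16
AVL=16 ≤ VLMAX=16, so vl = 16
[0] mask-off/keep = 0x16
[1] mask-off/keep = 0xc6
[2] mask-off/keep = 0xce
[3] mask-off/keep = 0xb3
[4] and(0x2c,0x8c) = 0x0c
[5] and(0x67,0xf9) = 0x61
[6] mask-off/keep = 0x2c
[7] mask-off/keep = 0x1d
[8] and(0x7b,0x33) = 0x33
[9] and(0x13,0x65) = 0x01
[10] and(0x76,0x84) = 0x04
[11] mask-off/keep = 0x48
[12] mask-off/keep = 0xcd
[13] and(0x59,0x68) = 0x48
[14] and(0x91,0x02) = 0x00
[15] mask-off/keep = 0x4e

vd = [22, 198, 206, 179, 12, 97, 44, 29, 51, 1, 4, 72, 205, 72, 0, 78]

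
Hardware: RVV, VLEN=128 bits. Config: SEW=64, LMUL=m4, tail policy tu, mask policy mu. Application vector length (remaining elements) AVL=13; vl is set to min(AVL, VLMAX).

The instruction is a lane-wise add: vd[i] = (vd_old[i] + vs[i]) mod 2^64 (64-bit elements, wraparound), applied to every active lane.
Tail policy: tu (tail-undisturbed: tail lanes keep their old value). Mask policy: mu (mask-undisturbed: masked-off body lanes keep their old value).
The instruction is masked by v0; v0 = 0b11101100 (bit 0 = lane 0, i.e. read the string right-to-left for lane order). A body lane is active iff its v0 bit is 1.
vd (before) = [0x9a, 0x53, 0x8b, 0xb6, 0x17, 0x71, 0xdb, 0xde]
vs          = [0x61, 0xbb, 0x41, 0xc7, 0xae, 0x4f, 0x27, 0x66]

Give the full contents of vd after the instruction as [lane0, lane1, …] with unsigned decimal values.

vd = [154, 83, 204, 381, 23, 192, 258, 324]

VLMAX = VLEN×LMUL/SEW = 128×4/64 = 8
vl ← min(13, 8) = 8
lane  0: mask-off/keep ⇒ 0x9a
lane  1: mask-off/keep ⇒ 0x53
lane  2: add(0x8b,0x41) ⇒ 0xcc
lane  3: add(0xb6,0xc7) ⇒ 0x17d
lane  4: mask-off/keep ⇒ 0x17
lane  5: add(0x71,0x4f) ⇒ 0xc0
lane  6: add(0xdb,0x27) ⇒ 0x102
lane  7: add(0xde,0x66) ⇒ 0x144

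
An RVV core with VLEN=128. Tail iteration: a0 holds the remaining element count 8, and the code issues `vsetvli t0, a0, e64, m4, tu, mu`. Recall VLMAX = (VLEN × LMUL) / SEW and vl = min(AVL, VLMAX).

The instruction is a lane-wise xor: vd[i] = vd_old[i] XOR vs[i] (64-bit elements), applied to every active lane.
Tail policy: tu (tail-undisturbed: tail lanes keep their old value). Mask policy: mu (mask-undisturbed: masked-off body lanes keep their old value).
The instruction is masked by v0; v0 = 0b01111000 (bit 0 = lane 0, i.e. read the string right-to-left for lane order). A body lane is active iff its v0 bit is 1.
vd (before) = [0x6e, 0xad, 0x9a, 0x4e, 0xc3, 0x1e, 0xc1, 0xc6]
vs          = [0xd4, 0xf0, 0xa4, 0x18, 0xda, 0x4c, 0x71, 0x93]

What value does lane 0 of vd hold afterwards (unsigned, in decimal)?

vd[0] = 110

VLMAX = (128 × 4) / 64 = 8 lanes
vl ← min(8, 8) = 8
[0] mask-off/keep = 0x6e
[1] mask-off/keep = 0xad
[2] mask-off/keep = 0x9a
[3] xor(0x4e,0x18) = 0x56
[4] xor(0xc3,0xda) = 0x19
[5] xor(0x1e,0x4c) = 0x52
[6] xor(0xc1,0x71) = 0xb0
[7] mask-off/keep = 0xc6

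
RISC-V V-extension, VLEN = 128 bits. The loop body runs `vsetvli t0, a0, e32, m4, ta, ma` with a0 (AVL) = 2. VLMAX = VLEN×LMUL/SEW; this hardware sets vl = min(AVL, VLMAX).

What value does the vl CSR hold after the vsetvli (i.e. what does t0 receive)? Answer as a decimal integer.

vl = 2

VLMAX = VLEN×LMUL/SEW = 128×4/32 = 16
vl ← min(2, 16) = 2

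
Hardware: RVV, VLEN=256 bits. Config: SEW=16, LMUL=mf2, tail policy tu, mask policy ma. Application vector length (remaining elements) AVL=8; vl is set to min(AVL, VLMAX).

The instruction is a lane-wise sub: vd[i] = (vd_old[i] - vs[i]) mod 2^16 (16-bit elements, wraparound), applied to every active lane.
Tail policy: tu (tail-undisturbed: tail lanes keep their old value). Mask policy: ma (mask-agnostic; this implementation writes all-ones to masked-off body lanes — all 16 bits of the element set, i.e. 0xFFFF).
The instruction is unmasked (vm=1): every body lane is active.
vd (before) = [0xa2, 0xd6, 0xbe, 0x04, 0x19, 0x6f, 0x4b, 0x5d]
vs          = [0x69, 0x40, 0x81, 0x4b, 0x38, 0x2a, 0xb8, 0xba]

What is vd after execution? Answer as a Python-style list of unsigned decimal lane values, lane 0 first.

vd = [57, 150, 61, 65465, 65505, 69, 65427, 65443]

lanes per group: 256·1/2/16 = 8
AVL=8 ≤ VLMAX=8, so vl = 8
lane  0: sub(0xa2,0x69) ⇒ 0x39
lane  1: sub(0xd6,0x40) ⇒ 0x96
lane  2: sub(0xbe,0x81) ⇒ 0x3d
lane  3: sub(0x04,0x4b) ⇒ 0xffb9
lane  4: sub(0x19,0x38) ⇒ 0xffe1
lane  5: sub(0x6f,0x2a) ⇒ 0x45
lane  6: sub(0x4b,0xb8) ⇒ 0xff93
lane  7: sub(0x5d,0xba) ⇒ 0xffa3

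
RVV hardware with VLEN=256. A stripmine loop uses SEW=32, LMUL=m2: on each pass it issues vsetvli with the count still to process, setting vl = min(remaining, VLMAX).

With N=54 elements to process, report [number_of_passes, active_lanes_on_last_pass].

[iterations, last_vl] = [4, 6]

lanes per group: 256·2/32 = 16
iterations = ceil(54/16) = 4; final-pass vl = 6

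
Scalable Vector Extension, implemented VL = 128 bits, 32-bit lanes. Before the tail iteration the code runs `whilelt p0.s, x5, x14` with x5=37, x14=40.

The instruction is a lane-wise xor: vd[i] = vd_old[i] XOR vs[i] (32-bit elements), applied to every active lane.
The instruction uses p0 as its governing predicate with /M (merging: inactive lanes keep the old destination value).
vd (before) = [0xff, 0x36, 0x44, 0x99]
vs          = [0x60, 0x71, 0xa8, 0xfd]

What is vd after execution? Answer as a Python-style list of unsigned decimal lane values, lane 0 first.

vd = [159, 71, 236, 153]

128-bit reg / 32-bit elem → 4 lanes
p0[j] = (37+j < 40); true for j=0..2 → 3 lanes set
[0] xor(0xff,0x60) = 0x9f
[1] xor(0x36,0x71) = 0x47
[2] xor(0x44,0xa8) = 0xec
[3] tail/keep = 0x99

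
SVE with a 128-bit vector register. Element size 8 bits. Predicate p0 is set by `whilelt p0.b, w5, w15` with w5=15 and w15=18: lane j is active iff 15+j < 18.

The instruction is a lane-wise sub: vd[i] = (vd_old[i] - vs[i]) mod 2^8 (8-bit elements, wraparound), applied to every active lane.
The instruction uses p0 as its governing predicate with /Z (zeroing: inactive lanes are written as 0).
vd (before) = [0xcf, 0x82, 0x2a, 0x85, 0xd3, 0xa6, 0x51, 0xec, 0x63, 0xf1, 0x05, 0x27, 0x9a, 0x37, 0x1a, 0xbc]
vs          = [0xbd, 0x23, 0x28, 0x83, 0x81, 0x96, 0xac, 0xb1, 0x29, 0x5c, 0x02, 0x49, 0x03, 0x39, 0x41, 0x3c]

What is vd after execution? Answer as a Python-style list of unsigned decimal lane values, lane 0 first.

128-bit reg / 8-bit elem → 16 lanes
whilelt: lane j active iff 15+j < 18 → j < 3 → 3 active
lane  0: sub(0xcf,0xbd) ⇒ 0x12
lane  1: sub(0x82,0x23) ⇒ 0x5f
lane  2: sub(0x2a,0x28) ⇒ 0x02
lane  3: tail/zero ⇒ 0x00
lane  4: tail/zero ⇒ 0x00
lane  5: tail/zero ⇒ 0x00
lane  6: tail/zero ⇒ 0x00
lane  7: tail/zero ⇒ 0x00
lane  8: tail/zero ⇒ 0x00
lane  9: tail/zero ⇒ 0x00
lane 10: tail/zero ⇒ 0x00
lane 11: tail/zero ⇒ 0x00
lane 12: tail/zero ⇒ 0x00
lane 13: tail/zero ⇒ 0x00
lane 14: tail/zero ⇒ 0x00
lane 15: tail/zero ⇒ 0x00

vd = [18, 95, 2, 0, 0, 0, 0, 0, 0, 0, 0, 0, 0, 0, 0, 0]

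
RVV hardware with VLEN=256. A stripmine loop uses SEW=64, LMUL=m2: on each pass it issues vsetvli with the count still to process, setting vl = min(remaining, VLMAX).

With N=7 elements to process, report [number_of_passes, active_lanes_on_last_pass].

[iterations, last_vl] = [1, 7]

VLMAX = (256 × 2) / 64 = 8 lanes
N=7: ⌈7/8⌉ = 1 iters; last vl = 7 − 0×8 = 7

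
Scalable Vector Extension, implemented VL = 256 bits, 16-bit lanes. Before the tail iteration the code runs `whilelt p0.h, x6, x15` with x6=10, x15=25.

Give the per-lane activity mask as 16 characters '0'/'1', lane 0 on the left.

256-bit reg / 16-bit elem → 16 lanes
active while 10+j < 25, i.e. j ∈ [0,15) capped at 16 ⇒ 15
bits (lane 0 leftmost): 1111111111111110

predicate = 1111111111111110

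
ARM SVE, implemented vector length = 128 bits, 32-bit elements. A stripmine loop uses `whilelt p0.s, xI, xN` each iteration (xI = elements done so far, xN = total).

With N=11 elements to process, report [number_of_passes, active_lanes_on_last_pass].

[iterations, last_vl] = [3, 3]

register lanes = 128/32 = 4
11 elements at 4/iter → 3 passes, remainder 3 on the last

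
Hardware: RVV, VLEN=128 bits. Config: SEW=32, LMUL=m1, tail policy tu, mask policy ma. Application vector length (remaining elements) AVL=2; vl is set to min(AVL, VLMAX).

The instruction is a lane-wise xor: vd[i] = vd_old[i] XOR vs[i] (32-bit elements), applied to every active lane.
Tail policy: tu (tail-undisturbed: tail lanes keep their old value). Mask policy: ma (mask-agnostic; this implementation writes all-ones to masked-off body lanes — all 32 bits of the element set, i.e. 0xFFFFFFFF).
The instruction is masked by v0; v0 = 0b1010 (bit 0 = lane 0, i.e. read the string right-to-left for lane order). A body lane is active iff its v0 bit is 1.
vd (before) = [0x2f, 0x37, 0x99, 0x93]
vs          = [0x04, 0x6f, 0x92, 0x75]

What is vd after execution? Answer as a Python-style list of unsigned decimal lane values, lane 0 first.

lanes per group: 128·1/32 = 4
vl ← min(2, 4) = 2
[0] mask-off/ones = 0xffffffff
[1] xor(0x37,0x6f) = 0x58
[2] tail/keep = 0x99
[3] tail/keep = 0x93

vd = [4294967295, 88, 153, 147]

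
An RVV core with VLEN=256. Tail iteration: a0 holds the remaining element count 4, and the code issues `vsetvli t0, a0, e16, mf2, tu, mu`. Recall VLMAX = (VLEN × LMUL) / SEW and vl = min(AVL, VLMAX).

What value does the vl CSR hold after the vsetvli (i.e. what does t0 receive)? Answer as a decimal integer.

vl = 4

VLMAX = VLEN×LMUL/SEW = 256×1/2/16 = 8
AVL=4 ≤ VLMAX=8, so vl = 4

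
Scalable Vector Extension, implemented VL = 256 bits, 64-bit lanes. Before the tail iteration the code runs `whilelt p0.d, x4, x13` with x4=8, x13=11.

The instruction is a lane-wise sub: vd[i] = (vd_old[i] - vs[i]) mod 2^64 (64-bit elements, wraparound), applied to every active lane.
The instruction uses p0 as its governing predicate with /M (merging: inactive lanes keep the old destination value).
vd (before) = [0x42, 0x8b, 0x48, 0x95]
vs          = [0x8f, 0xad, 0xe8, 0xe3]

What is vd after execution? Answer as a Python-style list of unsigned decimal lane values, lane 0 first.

vd = [18446744073709551539, 18446744073709551582, 18446744073709551456, 149]

register lanes = 256/64 = 4
whilelt: lane j active iff 8+j < 11 → j < 3 → 3 active
[0] sub(0x42,0x8f) = 0xffffffffffffffb3
[1] sub(0x8b,0xad) = 0xffffffffffffffde
[2] sub(0x48,0xe8) = 0xffffffffffffff60
[3] tail/keep = 0x95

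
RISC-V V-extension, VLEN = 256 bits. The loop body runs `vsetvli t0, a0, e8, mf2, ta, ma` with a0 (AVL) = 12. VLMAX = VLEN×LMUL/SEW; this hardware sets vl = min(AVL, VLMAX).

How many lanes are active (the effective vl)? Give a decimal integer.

VLMAX = VLEN×LMUL/SEW = 256×1/2/8 = 16
AVL=12 ≤ VLMAX=16, so vl = 12

vl = 12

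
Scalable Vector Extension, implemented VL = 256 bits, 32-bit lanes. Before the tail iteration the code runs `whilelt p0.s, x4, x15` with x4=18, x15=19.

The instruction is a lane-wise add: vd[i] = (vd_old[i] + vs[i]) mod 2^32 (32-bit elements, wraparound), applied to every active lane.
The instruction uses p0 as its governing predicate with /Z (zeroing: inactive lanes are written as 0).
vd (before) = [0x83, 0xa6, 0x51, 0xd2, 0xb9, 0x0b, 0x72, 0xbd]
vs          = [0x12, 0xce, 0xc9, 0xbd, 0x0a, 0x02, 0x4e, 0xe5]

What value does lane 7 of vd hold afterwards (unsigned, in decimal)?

vd[7] = 0

lane count: 256 div 32 = 8
active while 18+j < 19, i.e. j ∈ [0,1) capped at 8 ⇒ 1
lane  0: add(0x83,0x12) ⇒ 0x95
lane  1: tail/zero ⇒ 0x00
lane  2: tail/zero ⇒ 0x00
lane  3: tail/zero ⇒ 0x00
lane  4: tail/zero ⇒ 0x00
lane  5: tail/zero ⇒ 0x00
lane  6: tail/zero ⇒ 0x00
lane  7: tail/zero ⇒ 0x00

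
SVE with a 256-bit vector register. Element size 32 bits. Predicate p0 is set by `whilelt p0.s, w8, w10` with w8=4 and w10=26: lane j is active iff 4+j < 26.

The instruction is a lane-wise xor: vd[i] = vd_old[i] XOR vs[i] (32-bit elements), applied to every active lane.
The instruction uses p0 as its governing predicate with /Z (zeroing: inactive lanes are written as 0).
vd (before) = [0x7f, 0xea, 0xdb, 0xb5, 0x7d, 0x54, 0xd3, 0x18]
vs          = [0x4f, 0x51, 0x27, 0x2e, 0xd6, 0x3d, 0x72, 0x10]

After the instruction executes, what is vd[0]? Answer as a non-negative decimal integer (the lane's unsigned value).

256-bit reg / 32-bit elem → 8 lanes
p0[j] = (4+j < 26); true for j=0..7 → 8 lanes set
[0] xor(0x7f,0x4f) = 0x30
[1] xor(0xea,0x51) = 0xbb
[2] xor(0xdb,0x27) = 0xfc
[3] xor(0xb5,0x2e) = 0x9b
[4] xor(0x7d,0xd6) = 0xab
[5] xor(0x54,0x3d) = 0x69
[6] xor(0xd3,0x72) = 0xa1
[7] xor(0x18,0x10) = 0x08

vd[0] = 48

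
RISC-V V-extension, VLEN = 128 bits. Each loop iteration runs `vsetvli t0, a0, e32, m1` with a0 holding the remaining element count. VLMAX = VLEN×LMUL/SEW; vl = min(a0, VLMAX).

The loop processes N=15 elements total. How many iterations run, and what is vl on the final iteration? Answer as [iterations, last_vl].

VLMAX = (128 × 1) / 32 = 4 lanes
15 elements at 4/iter → 4 passes, remainder 3 on the last

[iterations, last_vl] = [4, 3]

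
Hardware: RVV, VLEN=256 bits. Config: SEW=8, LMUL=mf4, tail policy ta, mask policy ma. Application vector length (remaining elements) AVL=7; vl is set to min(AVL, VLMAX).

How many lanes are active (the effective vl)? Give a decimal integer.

lanes per group: 256·1/4/8 = 8
AVL=7 ≤ VLMAX=8, so vl = 7

vl = 7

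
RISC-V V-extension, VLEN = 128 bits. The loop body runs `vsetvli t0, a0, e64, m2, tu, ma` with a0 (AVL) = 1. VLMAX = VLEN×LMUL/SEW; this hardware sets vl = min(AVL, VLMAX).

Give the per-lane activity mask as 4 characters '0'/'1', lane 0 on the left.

predicate = 1000

lanes per group: 128·2/64 = 4
vl = min(AVL, VLMAX) = min(1, 4) = 1
bits (lane 0 leftmost): 1000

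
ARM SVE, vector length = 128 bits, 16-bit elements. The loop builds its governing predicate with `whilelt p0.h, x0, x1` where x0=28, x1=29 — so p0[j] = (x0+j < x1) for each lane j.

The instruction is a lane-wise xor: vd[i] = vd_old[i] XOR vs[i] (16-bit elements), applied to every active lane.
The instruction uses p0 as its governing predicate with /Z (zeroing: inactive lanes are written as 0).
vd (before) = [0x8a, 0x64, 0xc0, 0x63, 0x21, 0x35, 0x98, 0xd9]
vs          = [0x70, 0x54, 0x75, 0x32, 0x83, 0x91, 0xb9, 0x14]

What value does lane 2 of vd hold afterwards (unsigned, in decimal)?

lane count: 128 div 16 = 8
active while 28+j < 29, i.e. j ∈ [0,1) capped at 8 ⇒ 1
vd[0] xor(0x8a,0x70) -> 0xfa
vd[1] tail/zero -> 0x00
vd[2] tail/zero -> 0x00
vd[3] tail/zero -> 0x00
vd[4] tail/zero -> 0x00
vd[5] tail/zero -> 0x00
vd[6] tail/zero -> 0x00
vd[7] tail/zero -> 0x00

vd[2] = 0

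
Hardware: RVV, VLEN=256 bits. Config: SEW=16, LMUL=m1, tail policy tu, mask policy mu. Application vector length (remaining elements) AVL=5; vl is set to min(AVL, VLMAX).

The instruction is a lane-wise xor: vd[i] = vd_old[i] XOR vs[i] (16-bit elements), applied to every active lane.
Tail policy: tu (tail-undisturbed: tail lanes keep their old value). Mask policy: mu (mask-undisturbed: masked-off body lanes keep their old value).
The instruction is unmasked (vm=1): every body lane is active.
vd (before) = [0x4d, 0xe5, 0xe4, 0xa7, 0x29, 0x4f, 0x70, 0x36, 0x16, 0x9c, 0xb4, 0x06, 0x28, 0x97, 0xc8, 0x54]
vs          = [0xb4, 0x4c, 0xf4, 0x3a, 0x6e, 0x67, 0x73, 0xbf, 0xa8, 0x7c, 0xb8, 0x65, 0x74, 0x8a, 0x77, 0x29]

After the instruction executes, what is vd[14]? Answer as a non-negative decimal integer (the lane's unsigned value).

vd[14] = 200

lanes per group: 256·1/16 = 16
vl = min(AVL, VLMAX) = min(5, 16) = 5
  i=0: xor(0x4d,0xb4) → 249
  i=1: xor(0xe5,0x4c) → 169
  i=2: xor(0xe4,0xf4) → 16
  i=3: xor(0xa7,0x3a) → 157
  i=4: xor(0x29,0x6e) → 71
  i=5: tail/keep → 79
  i=6: tail/keep → 112
  i=7: tail/keep → 54
  i=8: tail/keep → 22
  i=9: tail/keep → 156
  i=10: tail/keep → 180
  i=11: tail/keep → 6
  i=12: tail/keep → 40
  i=13: tail/keep → 151
  i=14: tail/keep → 200
  i=15: tail/keep → 84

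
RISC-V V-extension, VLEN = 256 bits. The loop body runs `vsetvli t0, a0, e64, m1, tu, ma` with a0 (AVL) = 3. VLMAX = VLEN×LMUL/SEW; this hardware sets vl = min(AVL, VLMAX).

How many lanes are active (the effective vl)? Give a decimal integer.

vl = 3

lanes per group: 256·1/64 = 4
vl = min(AVL, VLMAX) = min(3, 4) = 3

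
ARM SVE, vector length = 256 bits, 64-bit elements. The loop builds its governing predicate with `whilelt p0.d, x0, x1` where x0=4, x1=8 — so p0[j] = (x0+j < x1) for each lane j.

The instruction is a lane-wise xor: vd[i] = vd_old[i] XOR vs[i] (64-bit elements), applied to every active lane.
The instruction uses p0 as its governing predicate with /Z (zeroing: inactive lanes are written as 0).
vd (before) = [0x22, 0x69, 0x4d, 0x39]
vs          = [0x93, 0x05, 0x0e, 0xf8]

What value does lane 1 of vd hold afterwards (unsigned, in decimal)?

vd[1] = 108

register lanes = 256/64 = 4
whilelt: lane j active iff 4+j < 8 → j < 4 → 4 active
[0] xor(0x22,0x93) = 0xb1
[1] xor(0x69,0x05) = 0x6c
[2] xor(0x4d,0x0e) = 0x43
[3] xor(0x39,0xf8) = 0xc1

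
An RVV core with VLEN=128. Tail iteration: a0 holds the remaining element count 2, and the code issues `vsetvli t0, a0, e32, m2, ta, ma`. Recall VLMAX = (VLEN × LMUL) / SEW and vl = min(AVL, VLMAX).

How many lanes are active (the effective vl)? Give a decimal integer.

VLMAX = (128 × 2) / 32 = 8 lanes
AVL=2 ≤ VLMAX=8, so vl = 2

vl = 2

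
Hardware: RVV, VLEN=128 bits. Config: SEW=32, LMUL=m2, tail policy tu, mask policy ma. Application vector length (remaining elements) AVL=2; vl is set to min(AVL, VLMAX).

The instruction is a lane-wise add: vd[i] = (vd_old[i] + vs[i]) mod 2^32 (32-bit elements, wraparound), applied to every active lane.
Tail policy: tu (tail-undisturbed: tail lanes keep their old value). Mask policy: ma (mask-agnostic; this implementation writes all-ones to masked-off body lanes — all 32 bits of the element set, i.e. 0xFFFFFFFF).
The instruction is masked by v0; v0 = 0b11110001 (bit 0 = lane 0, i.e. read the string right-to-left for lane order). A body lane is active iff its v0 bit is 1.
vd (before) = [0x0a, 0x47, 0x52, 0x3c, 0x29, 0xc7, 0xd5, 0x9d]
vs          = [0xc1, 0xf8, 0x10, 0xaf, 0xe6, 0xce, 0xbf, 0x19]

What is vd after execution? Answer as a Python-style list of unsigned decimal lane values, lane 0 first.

lanes per group: 128·2/32 = 8
vl = min(AVL, VLMAX) = min(2, 8) = 2
  i=0: add(0x0a,0xc1) → 203
  i=1: mask-off/ones → 4294967295
  i=2: tail/keep → 82
  i=3: tail/keep → 60
  i=4: tail/keep → 41
  i=5: tail/keep → 199
  i=6: tail/keep → 213
  i=7: tail/keep → 157

vd = [203, 4294967295, 82, 60, 41, 199, 213, 157]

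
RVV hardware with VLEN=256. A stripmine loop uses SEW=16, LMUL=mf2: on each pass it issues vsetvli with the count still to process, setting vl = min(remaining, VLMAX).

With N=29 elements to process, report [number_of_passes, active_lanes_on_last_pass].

lanes per group: 256·1/2/16 = 8
N=29: ⌈29/8⌉ = 4 iters; last vl = 29 − 3×8 = 5

[iterations, last_vl] = [4, 5]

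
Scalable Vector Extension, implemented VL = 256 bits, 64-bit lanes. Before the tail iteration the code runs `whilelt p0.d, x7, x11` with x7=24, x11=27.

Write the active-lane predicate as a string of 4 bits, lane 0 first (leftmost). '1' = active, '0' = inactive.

predicate = 1110

lane count: 256 div 64 = 4
p0[j] = (24+j < 27); true for j=0..2 → 3 lanes set
bits (lane 0 leftmost): 1110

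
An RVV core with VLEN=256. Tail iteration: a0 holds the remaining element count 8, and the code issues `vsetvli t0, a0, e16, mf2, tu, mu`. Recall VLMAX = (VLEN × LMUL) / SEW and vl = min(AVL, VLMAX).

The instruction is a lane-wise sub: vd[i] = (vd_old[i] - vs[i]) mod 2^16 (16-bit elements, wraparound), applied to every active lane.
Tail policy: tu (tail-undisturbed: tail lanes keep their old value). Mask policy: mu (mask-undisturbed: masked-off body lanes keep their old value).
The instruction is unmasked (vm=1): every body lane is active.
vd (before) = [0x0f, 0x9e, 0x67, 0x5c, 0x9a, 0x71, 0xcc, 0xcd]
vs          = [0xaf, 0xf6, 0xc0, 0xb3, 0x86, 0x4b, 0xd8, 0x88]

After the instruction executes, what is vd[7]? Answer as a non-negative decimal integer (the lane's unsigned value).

lanes per group: 256·1/2/16 = 8
AVL=8 ≤ VLMAX=8, so vl = 8
vd[0] sub(0x0f,0xaf) -> 0xff60
vd[1] sub(0x9e,0xf6) -> 0xffa8
vd[2] sub(0x67,0xc0) -> 0xffa7
vd[3] sub(0x5c,0xb3) -> 0xffa9
vd[4] sub(0x9a,0x86) -> 0x14
vd[5] sub(0x71,0x4b) -> 0x26
vd[6] sub(0xcc,0xd8) -> 0xfff4
vd[7] sub(0xcd,0x88) -> 0x45

vd[7] = 69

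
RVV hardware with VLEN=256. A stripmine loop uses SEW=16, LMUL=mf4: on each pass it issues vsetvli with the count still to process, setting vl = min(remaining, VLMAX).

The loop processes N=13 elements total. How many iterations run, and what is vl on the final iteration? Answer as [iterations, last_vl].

[iterations, last_vl] = [4, 1]

lanes per group: 256·1/4/16 = 4
iterations = ceil(13/4) = 4; final-pass vl = 1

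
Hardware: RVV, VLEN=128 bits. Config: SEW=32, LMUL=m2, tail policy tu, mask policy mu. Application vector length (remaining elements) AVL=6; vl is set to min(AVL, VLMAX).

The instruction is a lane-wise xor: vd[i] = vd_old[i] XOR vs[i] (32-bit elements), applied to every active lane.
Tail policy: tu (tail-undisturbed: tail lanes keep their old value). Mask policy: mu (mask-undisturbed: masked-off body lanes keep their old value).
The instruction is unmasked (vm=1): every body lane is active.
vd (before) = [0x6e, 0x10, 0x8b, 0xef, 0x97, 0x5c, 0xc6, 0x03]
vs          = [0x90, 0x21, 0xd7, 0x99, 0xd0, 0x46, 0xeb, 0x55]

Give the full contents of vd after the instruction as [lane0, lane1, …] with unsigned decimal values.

vd = [254, 49, 92, 118, 71, 26, 198, 3]

VLMAX = VLEN×LMUL/SEW = 128×2/32 = 8
AVL=6 ≤ VLMAX=8, so vl = 6
lane  0: xor(0x6e,0x90) ⇒ 0xfe
lane  1: xor(0x10,0x21) ⇒ 0x31
lane  2: xor(0x8b,0xd7) ⇒ 0x5c
lane  3: xor(0xef,0x99) ⇒ 0x76
lane  4: xor(0x97,0xd0) ⇒ 0x47
lane  5: xor(0x5c,0x46) ⇒ 0x1a
lane  6: tail/keep ⇒ 0xc6
lane  7: tail/keep ⇒ 0x03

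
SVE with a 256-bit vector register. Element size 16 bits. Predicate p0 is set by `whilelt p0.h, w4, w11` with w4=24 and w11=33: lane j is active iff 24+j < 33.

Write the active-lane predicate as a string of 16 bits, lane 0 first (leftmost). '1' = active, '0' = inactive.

predicate = 1111111110000000

256-bit reg / 16-bit elem → 16 lanes
p0[j] = (24+j < 33); true for j=0..8 → 9 lanes set
bits (lane 0 leftmost): 1111111110000000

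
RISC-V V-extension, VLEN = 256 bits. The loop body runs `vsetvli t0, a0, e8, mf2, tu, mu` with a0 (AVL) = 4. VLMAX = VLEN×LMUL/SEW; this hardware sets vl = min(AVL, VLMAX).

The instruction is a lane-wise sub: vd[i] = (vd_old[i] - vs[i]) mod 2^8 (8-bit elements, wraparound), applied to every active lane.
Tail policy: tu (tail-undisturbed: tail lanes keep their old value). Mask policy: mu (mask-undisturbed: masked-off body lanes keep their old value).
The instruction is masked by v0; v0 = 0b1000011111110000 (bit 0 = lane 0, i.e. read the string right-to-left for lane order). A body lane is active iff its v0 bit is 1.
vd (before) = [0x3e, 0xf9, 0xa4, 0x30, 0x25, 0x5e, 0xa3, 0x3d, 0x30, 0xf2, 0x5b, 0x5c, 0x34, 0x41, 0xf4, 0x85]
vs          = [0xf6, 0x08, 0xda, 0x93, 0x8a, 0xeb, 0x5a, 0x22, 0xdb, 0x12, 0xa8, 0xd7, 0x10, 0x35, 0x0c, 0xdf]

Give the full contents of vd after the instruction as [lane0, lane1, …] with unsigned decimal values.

vd = [62, 249, 164, 48, 37, 94, 163, 61, 48, 242, 91, 92, 52, 65, 244, 133]

VLMAX = VLEN×LMUL/SEW = 256×1/2/8 = 16
vl ← min(4, 16) = 4
[0] mask-off/keep = 0x3e
[1] mask-off/keep = 0xf9
[2] mask-off/keep = 0xa4
[3] mask-off/keep = 0x30
[4] tail/keep = 0x25
[5] tail/keep = 0x5e
[6] tail/keep = 0xa3
[7] tail/keep = 0x3d
[8] tail/keep = 0x30
[9] tail/keep = 0xf2
[10] tail/keep = 0x5b
[11] tail/keep = 0x5c
[12] tail/keep = 0x34
[13] tail/keep = 0x41
[14] tail/keep = 0xf4
[15] tail/keep = 0x85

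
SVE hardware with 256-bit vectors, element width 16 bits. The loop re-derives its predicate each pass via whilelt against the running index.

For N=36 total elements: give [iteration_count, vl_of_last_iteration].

[iterations, last_vl] = [3, 4]

lane count: 256 div 16 = 16
36 elements at 16/iter → 3 passes, remainder 4 on the last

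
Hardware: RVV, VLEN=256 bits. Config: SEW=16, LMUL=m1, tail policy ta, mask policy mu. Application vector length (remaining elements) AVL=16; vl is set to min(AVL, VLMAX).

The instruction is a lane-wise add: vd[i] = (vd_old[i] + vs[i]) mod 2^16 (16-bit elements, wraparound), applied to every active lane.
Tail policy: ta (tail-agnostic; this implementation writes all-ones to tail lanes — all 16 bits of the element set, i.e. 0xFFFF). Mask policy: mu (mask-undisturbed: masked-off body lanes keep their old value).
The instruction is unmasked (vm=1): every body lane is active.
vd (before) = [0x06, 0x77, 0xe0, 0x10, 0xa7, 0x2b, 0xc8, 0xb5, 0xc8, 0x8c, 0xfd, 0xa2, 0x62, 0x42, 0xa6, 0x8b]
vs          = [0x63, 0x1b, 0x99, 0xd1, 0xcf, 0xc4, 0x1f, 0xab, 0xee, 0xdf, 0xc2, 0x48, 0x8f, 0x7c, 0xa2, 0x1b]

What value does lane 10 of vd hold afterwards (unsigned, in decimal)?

vd[10] = 447

VLMAX = VLEN×LMUL/SEW = 256×1/16 = 16
vl = min(AVL, VLMAX) = min(16, 16) = 16
  i=0: add(0x06,0x63) → 105
  i=1: add(0x77,0x1b) → 146
  i=2: add(0xe0,0x99) → 377
  i=3: add(0x10,0xd1) → 225
  i=4: add(0xa7,0xcf) → 374
  i=5: add(0x2b,0xc4) → 239
  i=6: add(0xc8,0x1f) → 231
  i=7: add(0xb5,0xab) → 352
  i=8: add(0xc8,0xee) → 438
  i=9: add(0x8c,0xdf) → 363
  i=10: add(0xfd,0xc2) → 447
  i=11: add(0xa2,0x48) → 234
  i=12: add(0x62,0x8f) → 241
  i=13: add(0x42,0x7c) → 190
  i=14: add(0xa6,0xa2) → 328
  i=15: add(0x8b,0x1b) → 166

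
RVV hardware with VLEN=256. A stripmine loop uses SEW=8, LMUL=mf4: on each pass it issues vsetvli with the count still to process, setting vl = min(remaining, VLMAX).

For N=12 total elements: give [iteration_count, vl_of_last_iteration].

[iterations, last_vl] = [2, 4]

VLMAX = (256 × 1/4) / 8 = 8 lanes
12 elements at 8/iter → 2 passes, remainder 4 on the last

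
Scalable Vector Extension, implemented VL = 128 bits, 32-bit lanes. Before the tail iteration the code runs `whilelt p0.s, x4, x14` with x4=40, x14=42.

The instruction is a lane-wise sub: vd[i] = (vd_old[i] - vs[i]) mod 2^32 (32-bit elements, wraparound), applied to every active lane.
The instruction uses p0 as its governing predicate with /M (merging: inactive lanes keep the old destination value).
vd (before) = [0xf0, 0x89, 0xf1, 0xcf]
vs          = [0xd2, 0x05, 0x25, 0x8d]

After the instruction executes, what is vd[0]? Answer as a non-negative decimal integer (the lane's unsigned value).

vd[0] = 30

lane count: 128 div 32 = 4
p0[j] = (40+j < 42); true for j=0..1 → 2 lanes set
  i=0: sub(0xf0,0xd2) → 30
  i=1: sub(0x89,0x05) → 132
  i=2: tail/keep → 241
  i=3: tail/keep → 207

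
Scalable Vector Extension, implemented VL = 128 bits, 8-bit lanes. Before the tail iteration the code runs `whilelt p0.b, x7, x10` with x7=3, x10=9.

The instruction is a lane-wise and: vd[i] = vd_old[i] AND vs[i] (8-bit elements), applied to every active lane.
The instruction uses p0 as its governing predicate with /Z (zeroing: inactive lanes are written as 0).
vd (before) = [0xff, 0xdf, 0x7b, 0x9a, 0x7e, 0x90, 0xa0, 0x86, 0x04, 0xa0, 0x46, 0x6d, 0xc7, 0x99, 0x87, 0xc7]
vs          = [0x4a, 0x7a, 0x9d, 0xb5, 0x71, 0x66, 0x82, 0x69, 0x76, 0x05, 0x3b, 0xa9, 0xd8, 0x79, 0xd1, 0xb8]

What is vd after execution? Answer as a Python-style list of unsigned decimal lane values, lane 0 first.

register lanes = 128/8 = 16
active while 3+j < 9, i.e. j ∈ [0,6) capped at 16 ⇒ 6
lane  0: and(0xff,0x4a) ⇒ 0x4a
lane  1: and(0xdf,0x7a) ⇒ 0x5a
lane  2: and(0x7b,0x9d) ⇒ 0x19
lane  3: and(0x9a,0xb5) ⇒ 0x90
lane  4: and(0x7e,0x71) ⇒ 0x70
lane  5: and(0x90,0x66) ⇒ 0x00
lane  6: tail/zero ⇒ 0x00
lane  7: tail/zero ⇒ 0x00
lane  8: tail/zero ⇒ 0x00
lane  9: tail/zero ⇒ 0x00
lane 10: tail/zero ⇒ 0x00
lane 11: tail/zero ⇒ 0x00
lane 12: tail/zero ⇒ 0x00
lane 13: tail/zero ⇒ 0x00
lane 14: tail/zero ⇒ 0x00
lane 15: tail/zero ⇒ 0x00

vd = [74, 90, 25, 144, 112, 0, 0, 0, 0, 0, 0, 0, 0, 0, 0, 0]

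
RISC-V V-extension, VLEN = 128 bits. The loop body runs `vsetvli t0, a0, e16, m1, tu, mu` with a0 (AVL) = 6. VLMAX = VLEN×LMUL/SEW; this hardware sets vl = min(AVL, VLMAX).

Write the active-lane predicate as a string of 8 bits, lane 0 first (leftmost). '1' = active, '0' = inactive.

predicate = 11111100

lanes per group: 128·1/16 = 8
vl = min(AVL, VLMAX) = min(6, 8) = 6
bits (lane 0 leftmost): 11111100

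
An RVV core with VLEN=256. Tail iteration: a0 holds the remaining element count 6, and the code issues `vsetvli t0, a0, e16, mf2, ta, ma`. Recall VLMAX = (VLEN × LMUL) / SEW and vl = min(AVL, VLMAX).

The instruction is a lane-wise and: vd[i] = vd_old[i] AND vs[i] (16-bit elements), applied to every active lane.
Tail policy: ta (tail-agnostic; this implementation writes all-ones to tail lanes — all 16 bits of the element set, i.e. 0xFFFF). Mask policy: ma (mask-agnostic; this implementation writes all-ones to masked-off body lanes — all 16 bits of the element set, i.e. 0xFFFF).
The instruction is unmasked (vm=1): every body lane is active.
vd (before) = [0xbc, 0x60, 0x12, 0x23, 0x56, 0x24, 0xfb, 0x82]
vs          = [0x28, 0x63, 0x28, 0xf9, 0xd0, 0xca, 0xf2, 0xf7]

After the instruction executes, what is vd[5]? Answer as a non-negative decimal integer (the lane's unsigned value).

vd[5] = 0

VLMAX = VLEN×LMUL/SEW = 256×1/2/16 = 8
AVL=6 ≤ VLMAX=8, so vl = 6
[0] and(0xbc,0x28) = 0x28
[1] and(0x60,0x63) = 0x60
[2] and(0x12,0x28) = 0x00
[3] and(0x23,0xf9) = 0x21
[4] and(0x56,0xd0) = 0x50
[5] and(0x24,0xca) = 0x00
[6] tail/ones = 0xffff
[7] tail/ones = 0xffff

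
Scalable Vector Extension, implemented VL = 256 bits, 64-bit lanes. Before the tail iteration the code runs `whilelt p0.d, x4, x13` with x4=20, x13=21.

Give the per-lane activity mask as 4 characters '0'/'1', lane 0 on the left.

lane count: 256 div 64 = 4
whilelt: lane j active iff 20+j < 21 → j < 1 → 1 active
bits (lane 0 leftmost): 1000

predicate = 1000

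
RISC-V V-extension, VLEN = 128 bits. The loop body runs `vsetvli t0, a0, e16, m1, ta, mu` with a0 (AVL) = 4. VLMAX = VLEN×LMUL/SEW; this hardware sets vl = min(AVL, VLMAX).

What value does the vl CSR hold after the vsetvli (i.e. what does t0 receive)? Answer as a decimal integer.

lanes per group: 128·1/16 = 8
vl = min(AVL, VLMAX) = min(4, 8) = 4

vl = 4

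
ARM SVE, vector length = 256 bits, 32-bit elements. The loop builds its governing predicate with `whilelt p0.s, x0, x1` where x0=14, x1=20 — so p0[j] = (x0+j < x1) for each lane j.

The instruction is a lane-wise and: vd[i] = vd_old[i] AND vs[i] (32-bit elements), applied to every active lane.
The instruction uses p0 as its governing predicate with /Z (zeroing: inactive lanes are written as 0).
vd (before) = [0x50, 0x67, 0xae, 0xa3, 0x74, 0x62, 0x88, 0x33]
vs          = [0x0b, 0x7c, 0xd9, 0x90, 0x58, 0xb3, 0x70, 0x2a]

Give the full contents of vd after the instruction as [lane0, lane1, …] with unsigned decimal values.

vd = [0, 100, 136, 128, 80, 34, 0, 0]

lane count: 256 div 32 = 8
active while 14+j < 20, i.e. j ∈ [0,6) capped at 8 ⇒ 6
lane  0: and(0x50,0x0b) ⇒ 0x00
lane  1: and(0x67,0x7c) ⇒ 0x64
lane  2: and(0xae,0xd9) ⇒ 0x88
lane  3: and(0xa3,0x90) ⇒ 0x80
lane  4: and(0x74,0x58) ⇒ 0x50
lane  5: and(0x62,0xb3) ⇒ 0x22
lane  6: tail/zero ⇒ 0x00
lane  7: tail/zero ⇒ 0x00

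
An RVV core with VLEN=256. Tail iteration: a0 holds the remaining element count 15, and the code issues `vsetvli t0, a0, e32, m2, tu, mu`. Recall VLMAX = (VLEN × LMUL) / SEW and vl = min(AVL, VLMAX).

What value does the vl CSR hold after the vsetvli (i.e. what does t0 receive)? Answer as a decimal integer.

lanes per group: 256·2/32 = 16
AVL=15 ≤ VLMAX=16, so vl = 15

vl = 15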